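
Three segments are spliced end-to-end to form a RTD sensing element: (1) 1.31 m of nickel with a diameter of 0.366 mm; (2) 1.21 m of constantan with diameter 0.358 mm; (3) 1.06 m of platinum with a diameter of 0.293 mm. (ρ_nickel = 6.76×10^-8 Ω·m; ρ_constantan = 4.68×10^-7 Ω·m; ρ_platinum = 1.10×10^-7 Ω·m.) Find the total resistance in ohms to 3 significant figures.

Seg 1: A = π(d/2)² = π(1.8300e-04 m)² = 1.052e-07 m²
R_1 = (6.76×10^-8)(1.31)/(1.052e-07) = 0.8417 Ω
Seg 2: A = π(d/2)² = π(1.7900e-04 m)² = 1.007e-07 m²
R_2 = (4.68×10^-7)(1.21)/(1.007e-07) = 5.626 Ω
Seg 3: A = π(d/2)² = π(1.4650e-04 m)² = 6.743e-08 m²
R_3 = (1.10×10^-7)(1.06)/(6.743e-08) = 1.729 Ω
R_total = R_1 + R_2 + R_3 = 8.20 Ω

8.20 Ω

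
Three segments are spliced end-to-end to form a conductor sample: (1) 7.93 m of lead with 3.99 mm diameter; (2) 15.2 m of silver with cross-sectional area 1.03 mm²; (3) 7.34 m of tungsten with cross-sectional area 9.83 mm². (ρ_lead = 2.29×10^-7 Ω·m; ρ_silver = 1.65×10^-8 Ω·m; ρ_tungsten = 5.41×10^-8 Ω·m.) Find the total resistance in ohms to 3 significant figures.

0.429 Ω

Seg 1: A = π(d/2)² = π(1.9950e-03 m)² = 1.250e-05 m²
R_1 = (2.29×10^-7)(7.93)/(1.250e-05) = 0.1452 Ω
Seg 2: A = 1.03 mm² = 1.030e-06 m²
R_2 = (1.65×10^-8)(15.2)/(1.030e-06) = 0.2435 Ω
Seg 3: A = 9.83 mm² = 9.830e-06 m²
R_3 = (5.41×10^-8)(7.34)/(9.830e-06) = 0.0404 Ω
R_total = R_1 + R_2 + R_3 = 0.429 Ω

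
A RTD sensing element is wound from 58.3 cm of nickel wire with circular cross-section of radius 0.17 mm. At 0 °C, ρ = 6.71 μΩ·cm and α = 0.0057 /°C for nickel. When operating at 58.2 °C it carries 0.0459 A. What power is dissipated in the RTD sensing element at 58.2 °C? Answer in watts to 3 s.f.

ρ = 6.71 μΩ·cm = 6.71×10^-8 Ω·m
A = πr² = π(1.7000e-04 m)² = 9.079e-08 m²
R₍0₎ = ρL/A = (6.71×10^-8)(0.583)/(9.079e-08) = 0.4309 Ω
R₍58.2₎ = R₍0₎(1 + αΔT) = 0.4309 × (1 + 0.0057×58.2) = 0.5738 Ω
P = I²R = (0.0459)² × 0.5738 = 0.00121 W

0.00121 W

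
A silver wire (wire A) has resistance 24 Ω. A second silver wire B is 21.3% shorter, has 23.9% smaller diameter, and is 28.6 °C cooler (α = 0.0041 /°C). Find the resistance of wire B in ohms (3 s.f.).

28.8 Ω

R ∝ ρL/d² with ρ ∝ (1+αΔT), so R_B/R_A = (1 − 21.3/100) × (1 − 23.9/100)⁻² × (1 − 0.0041×28.6)
= 0.787 × 1.727 × 0.8827 = 1.2
R_B = 1.2 × 24 = 28.8 Ω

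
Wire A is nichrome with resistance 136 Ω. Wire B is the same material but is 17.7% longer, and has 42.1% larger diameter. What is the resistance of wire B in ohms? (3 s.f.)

R ∝ L/d², so R_B/R_A = (1 + 17.7/100) × (1 + 42.1/100)⁻²
= 1.177 × 0.4952 = 0.5829
R_B = 0.5829 × 136 = 79.3 Ω

79.3 Ω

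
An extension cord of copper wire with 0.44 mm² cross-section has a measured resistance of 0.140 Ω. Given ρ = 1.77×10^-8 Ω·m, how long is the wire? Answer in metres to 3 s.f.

3.48 m

A = 0.44 mm² = 4.400e-07 m²
L = RA/ρ = (0.14)(4.400e-07)/(1.77×10^-8) = 3.48 m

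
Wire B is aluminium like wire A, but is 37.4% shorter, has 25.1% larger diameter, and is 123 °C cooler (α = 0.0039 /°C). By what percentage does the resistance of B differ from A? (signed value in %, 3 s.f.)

-79.2%

R ∝ ρL/d² with ρ ∝ (1+αΔT), so R_B/R_A = (1 − 37.4/100) × (1 + 25.1/100)⁻² × (1 − 0.0039×123)
= 0.626 × 0.639 × 0.5203 = 0.2081
(R_B − R_A)/R_A = 0.2081 − 1 = -79.2%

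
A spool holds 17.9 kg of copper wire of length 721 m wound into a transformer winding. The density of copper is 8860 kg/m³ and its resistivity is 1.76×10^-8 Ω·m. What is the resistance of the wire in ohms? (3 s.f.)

A = m/(density·L) = 17.9/(8860×721) = 2.8021e-06 m²
R = ρL/A = (1.76×10^-8)(721)/(2.8021e-06) = 4.53 Ω

4.53 Ω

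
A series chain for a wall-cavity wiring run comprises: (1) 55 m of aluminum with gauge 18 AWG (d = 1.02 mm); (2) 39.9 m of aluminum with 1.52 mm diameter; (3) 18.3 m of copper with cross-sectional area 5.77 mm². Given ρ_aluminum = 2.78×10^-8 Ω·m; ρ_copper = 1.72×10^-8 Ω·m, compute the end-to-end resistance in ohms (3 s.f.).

Seg 1: A = π(1.02/2 mm)² = π(5.1000e-04 m)² = 8.171e-07 m²
R_1 = (2.78×10^-8)(55)/(8.171e-07) = 1.871 Ω
Seg 2: A = π(d/2)² = π(7.6000e-04 m)² = 1.815e-06 m²
R_2 = (2.78×10^-8)(39.9)/(1.815e-06) = 0.6113 Ω
Seg 3: A = 5.77 mm² = 5.770e-06 m²
R_3 = (1.72×10^-8)(18.3)/(5.770e-06) = 0.05455 Ω
R_total = R_1 + R_2 + R_3 = 2.54 Ω

2.54 Ω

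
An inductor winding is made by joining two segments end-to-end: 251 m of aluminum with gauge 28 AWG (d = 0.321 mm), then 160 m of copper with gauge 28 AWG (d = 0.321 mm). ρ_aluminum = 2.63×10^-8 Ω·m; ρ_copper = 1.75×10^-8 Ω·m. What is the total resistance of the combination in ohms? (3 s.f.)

116 Ω

Segment 1: A = π(0.321/2 mm)² = π(1.6050e-04 m)² = 8.093e-08 m²
R₁ = ρL/A = (2.63×10^-8)(251)/(8.093e-08) = 81.57 Ω
R₂ = (1.75×10^-8)(160)/(8.093e-08) = 34.6 Ω
R = R₁ + R₂ = 116 Ω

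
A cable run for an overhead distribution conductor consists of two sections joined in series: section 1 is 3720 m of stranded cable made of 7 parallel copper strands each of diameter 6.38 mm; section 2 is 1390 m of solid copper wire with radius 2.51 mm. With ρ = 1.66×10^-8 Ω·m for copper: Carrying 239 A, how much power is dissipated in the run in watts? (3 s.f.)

82400 W

Section 1: A_strand = π(3.1900e-03)² = 3.197e-05 m²; R₁ = ρL/(N·A_s) = (1.66×10^-8)(3720)/(7×3.197e-05) = 0.2759 Ω
Section 2: A = πr² = π(2.5100e-03 m)² = 1.979e-05 m²
R₂ = (1.66×10^-8)(1390)/(1.979e-05) = 1.166 Ω
R = R₁ + R₂ = 1.442 Ω
P = I²R = (239)² × 1.442 = 82400 W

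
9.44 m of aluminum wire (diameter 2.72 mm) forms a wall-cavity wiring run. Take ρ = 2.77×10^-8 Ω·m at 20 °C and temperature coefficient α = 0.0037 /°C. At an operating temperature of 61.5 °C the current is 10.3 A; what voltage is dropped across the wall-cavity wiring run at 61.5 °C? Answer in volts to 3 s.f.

0.535 V

A = π(d/2)² = π(1.3600e-03 m)² = 5.811e-06 m²
R₍20₎ = ρL/A = (2.77×10^-8)(9.44)/(5.811e-06) = 0.045 Ω
R₍61.5₎ = R₍20₎(1 + αΔT) = 0.045 × (1 + 0.0037×41.5) = 0.05191 Ω
V = IR = 10.3 × 0.05191 = 0.535 V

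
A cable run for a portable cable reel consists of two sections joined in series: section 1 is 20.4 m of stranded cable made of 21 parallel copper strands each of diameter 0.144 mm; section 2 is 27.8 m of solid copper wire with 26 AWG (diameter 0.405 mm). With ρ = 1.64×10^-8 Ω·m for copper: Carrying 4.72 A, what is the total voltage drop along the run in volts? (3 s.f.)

21.3 V

Section 1: A_strand = π(7.2000e-05)² = 1.629e-08 m²; R₁ = ρL/(N·A_s) = (1.64×10^-8)(20.4)/(21×1.629e-08) = 0.9782 Ω
Section 2: A = π(0.405/2 mm)² = π(2.0250e-04 m)² = 1.288e-07 m²
R₂ = (1.64×10^-8)(27.8)/(1.288e-07) = 3.539 Ω
R = R₁ + R₂ = 4.517 Ω
V = IR = 4.72 × 4.517 = 21.3 V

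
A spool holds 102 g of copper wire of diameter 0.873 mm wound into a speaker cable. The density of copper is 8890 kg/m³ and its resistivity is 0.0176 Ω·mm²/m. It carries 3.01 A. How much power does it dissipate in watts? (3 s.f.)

ρ = 0.0176 Ω·mm²/m = 1.76×10^-8 Ω·m
A = π(d/2)² = π(4.3650e-04 m)² = 5.9857e-07 m²
L = m/(density·A) = 0.102/(8890×5.9857e-07) = 19.17 m
R = ρL/A = (1.76×10^-8)(19.17)/(5.9857e-07) = 0.5636 Ω
P = I²R = (3.01)² × 0.5636 = 5.11 W

5.11 W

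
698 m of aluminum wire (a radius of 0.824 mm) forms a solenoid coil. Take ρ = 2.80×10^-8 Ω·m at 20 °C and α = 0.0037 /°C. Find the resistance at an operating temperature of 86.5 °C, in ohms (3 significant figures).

11.4 Ω

A = πr² = π(8.2400e-04 m)² = 2.133e-06 m²
R₍20°C₎ = ρL/A = (2.80×10^-8)(698)/(2.133e-06) = 9.162 Ω
R = R₀(1 + αΔT) = 9.162(1 + 0.0037×66.5) = 11.4 Ω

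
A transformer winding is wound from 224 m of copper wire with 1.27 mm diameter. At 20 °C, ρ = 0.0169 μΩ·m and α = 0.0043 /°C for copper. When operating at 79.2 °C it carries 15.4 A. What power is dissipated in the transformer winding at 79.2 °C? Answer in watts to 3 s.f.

889 W

ρ = 0.0169 μΩ·m = 1.69×10^-8 Ω·m
A = π(d/2)² = π(6.3500e-04 m)² = 1.267e-06 m²
R₍20₎ = ρL/A = (1.69×10^-8)(224)/(1.267e-06) = 2.988 Ω
R₍79.2₎ = R₍20₎(1 + αΔT) = 2.988 × (1 + 0.0043×59.2) = 3.749 Ω
P = I²R = (15.4)² × 3.749 = 889 W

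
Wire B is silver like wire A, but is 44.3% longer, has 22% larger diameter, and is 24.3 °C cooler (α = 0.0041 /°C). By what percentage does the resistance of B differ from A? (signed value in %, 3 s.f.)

-12.7%

R ∝ ρL/d² with ρ ∝ (1+αΔT), so R_B/R_A = (1 + 44.3/100) × (1 + 22/100)⁻² × (1 − 0.0041×24.3)
= 1.443 × 0.6719 × 0.9004 = 0.8729
(R_B − R_A)/R_A = 0.8729 − 1 = -12.7%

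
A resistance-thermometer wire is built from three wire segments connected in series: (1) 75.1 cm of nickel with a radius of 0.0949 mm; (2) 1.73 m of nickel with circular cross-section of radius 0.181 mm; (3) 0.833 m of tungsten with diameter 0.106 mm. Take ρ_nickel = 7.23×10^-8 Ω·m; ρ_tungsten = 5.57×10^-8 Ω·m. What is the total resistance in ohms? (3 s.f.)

8.39 Ω

Seg 1: A = πr² = π(9.4900e-05 m)² = 2.829e-08 m²
R_1 = (7.23×10^-8)(0.751)/(2.829e-08) = 1.919 Ω
Seg 2: A = πr² = π(1.8100e-04 m)² = 1.029e-07 m²
R_2 = (7.23×10^-8)(1.73)/(1.029e-07) = 1.215 Ω
Seg 3: A = π(d/2)² = π(5.3000e-05 m)² = 8.825e-09 m²
R_3 = (5.57×10^-8)(0.833)/(8.825e-09) = 5.258 Ω
R_total = R_1 + R_2 + R_3 = 8.39 Ω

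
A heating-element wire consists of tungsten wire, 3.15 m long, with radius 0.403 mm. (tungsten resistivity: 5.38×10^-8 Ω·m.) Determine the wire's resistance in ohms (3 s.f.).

0.332 Ω

A = πr² = π(4.0300e-04 m)² = 5.102e-07 m²
R = ρL/A = (5.38×10^-8)(3.15 m)/(5.102e-07 m²) = 0.332 Ω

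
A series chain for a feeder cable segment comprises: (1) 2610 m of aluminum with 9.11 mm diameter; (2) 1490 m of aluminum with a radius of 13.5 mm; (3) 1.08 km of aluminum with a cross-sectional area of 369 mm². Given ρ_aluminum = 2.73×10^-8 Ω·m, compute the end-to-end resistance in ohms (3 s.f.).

1.24 Ω

Seg 1: A = π(d/2)² = π(4.5550e-03 m)² = 6.518e-05 m²
R_1 = (2.73×10^-8)(2610)/(6.518e-05) = 1.093 Ω
Seg 2: A = πr² = π(1.3500e-02 m)² = 5.726e-04 m²
R_2 = (2.73×10^-8)(1490)/(5.726e-04) = 0.07104 Ω
Seg 3: A = 369 mm² = 3.690e-04 m²
R_3 = (2.73×10^-8)(1080)/(3.690e-04) = 0.0799 Ω
R_total = R_1 + R_2 + R_3 = 1.24 Ω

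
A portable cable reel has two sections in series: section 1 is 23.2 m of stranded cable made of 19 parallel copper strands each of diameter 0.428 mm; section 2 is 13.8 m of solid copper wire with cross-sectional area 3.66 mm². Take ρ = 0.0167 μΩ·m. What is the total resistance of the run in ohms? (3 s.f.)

ρ = 0.0167 μΩ·m = 1.67×10^-8 Ω·m
Section 1: A_strand = π(2.1400e-04)² = 1.439e-07 m²; R₁ = ρL/(N·A_s) = (1.67×10^-8)(23.2)/(19×1.439e-07) = 0.1417 Ω
Section 2: A = 3.66 mm² = 3.660e-06 m²
R₂ = (1.67×10^-8)(13.8)/(3.660e-06) = 0.06297 Ω
R = R₁ + R₂ = 0.205 Ω

0.205 Ω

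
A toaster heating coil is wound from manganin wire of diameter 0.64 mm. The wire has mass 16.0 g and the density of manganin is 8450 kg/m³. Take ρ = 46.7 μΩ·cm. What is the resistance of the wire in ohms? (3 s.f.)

ρ = 46.7 μΩ·cm = 4.67×10^-7 Ω·m
A = π(d/2)² = π(3.2000e-04 m)² = 3.2170e-07 m²
L = m/(density·A) = 0.016/(8450×3.2170e-07) = 5.886 m
R = ρL/A = (4.67×10^-7)(5.886)/(3.2170e-07) = 8.54 Ω

8.54 Ω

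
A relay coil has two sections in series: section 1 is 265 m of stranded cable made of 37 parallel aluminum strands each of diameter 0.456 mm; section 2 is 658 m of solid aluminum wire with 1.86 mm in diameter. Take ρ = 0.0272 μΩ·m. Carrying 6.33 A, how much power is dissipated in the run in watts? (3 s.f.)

ρ = 0.0272 μΩ·m = 2.72×10^-8 Ω·m
Section 1: A_strand = π(2.2800e-04)² = 1.633e-07 m²; R₁ = ρL/(N·A_s) = (2.72×10^-8)(265)/(37×1.633e-07) = 1.193 Ω
Section 2: A = π(d/2)² = π(9.3000e-04 m)² = 2.717e-06 m²
R₂ = (2.72×10^-8)(658)/(2.717e-06) = 6.587 Ω
R = R₁ + R₂ = 7.78 Ω
P = I²R = (6.33)² × 7.78 = 312 W

312 W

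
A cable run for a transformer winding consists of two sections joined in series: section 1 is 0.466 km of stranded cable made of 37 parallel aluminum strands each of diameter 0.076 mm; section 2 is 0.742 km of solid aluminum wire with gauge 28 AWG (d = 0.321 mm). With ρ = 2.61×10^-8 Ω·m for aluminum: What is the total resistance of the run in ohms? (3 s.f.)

Section 1: A_strand = π(3.8000e-05)² = 4.536e-09 m²; R₁ = ρL/(N·A_s) = (2.61×10^-8)(466)/(37×4.536e-09) = 72.46 Ω
Section 2: A = π(0.321/2 mm)² = π(1.6050e-04 m)² = 8.093e-08 m²
R₂ = (2.61×10^-8)(742)/(8.093e-08) = 239.3 Ω
R = R₁ + R₂ = 312 Ω

312 Ω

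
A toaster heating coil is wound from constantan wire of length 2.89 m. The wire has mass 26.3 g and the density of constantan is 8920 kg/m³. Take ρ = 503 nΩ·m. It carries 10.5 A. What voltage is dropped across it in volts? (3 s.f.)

15.0 V

ρ = 503 nΩ·m = 5.03×10^-7 Ω·m
A = m/(density·L) = 0.0263/(8920×2.89) = 1.0202e-06 m²
R = ρL/A = (5.03×10^-7)(2.89)/(1.0202e-06) = 1.425 Ω
V = IR = 10.5 × 1.425 = 15.0 V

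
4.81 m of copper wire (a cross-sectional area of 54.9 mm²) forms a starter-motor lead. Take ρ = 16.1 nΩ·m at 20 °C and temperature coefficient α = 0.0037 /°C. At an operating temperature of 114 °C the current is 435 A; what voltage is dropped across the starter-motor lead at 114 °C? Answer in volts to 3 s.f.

ρ = 16.1 nΩ·m = 1.61×10^-8 Ω·m
A = 54.9 mm² = 5.490e-05 m²
R₍20₎ = ρL/A = (1.61×10^-8)(4.81)/(5.490e-05) = 0.001411 Ω
R₍114₎ = R₍20₎(1 + αΔT) = 0.001411 × (1 + 0.0037×94) = 0.001901 Ω
V = IR = 435 × 0.001901 = 0.827 V

0.827 V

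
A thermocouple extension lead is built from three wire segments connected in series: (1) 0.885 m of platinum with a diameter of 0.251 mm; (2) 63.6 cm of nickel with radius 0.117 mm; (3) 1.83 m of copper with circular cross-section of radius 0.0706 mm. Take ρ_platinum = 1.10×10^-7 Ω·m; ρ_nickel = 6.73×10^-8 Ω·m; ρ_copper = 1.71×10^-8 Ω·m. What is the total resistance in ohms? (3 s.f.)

Seg 1: A = π(d/2)² = π(1.2550e-04 m)² = 4.948e-08 m²
R_1 = (1.10×10^-7)(0.885)/(4.948e-08) = 1.967 Ω
Seg 2: A = πr² = π(1.1700e-04 m)² = 4.301e-08 m²
R_2 = (6.73×10^-8)(0.636)/(4.301e-08) = 0.9953 Ω
Seg 3: A = πr² = π(7.0600e-05 m)² = 1.566e-08 m²
R_3 = (1.71×10^-8)(1.83)/(1.566e-08) = 1.998 Ω
R_total = R_1 + R_2 + R_3 = 4.96 Ω

4.96 Ω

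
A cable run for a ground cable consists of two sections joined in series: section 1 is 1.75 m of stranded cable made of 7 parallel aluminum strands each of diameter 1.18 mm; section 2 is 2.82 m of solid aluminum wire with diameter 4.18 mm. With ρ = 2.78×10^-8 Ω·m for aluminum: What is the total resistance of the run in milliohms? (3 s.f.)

Section 1: A_strand = π(5.9000e-04)² = 1.094e-06 m²; R₁ = ρL/(N·A_s) = (2.78×10^-8)(1.75)/(7×1.094e-06) = 0.006355 Ω
Section 2: A = π(d/2)² = π(2.0900e-03 m)² = 1.372e-05 m²
R₂ = (2.78×10^-8)(2.82)/(1.372e-05) = 0.005713 Ω
R = R₁ + R₂ = 12.1 mΩ

12.1 mΩ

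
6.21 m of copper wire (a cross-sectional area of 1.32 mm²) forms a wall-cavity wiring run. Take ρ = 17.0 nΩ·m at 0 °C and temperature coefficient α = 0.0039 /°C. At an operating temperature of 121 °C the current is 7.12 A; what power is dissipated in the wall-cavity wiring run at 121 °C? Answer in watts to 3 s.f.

ρ = 17.0 nΩ·m = 1.70×10^-8 Ω·m
A = 1.32 mm² = 1.320e-06 m²
R₍0₎ = ρL/A = (1.70×10^-8)(6.21)/(1.320e-06) = 0.07998 Ω
R₍121₎ = R₍0₎(1 + αΔT) = 0.07998 × (1 + 0.0039×121) = 0.1177 Ω
P = I²R = (7.12)² × 0.1177 = 5.97 W

5.97 W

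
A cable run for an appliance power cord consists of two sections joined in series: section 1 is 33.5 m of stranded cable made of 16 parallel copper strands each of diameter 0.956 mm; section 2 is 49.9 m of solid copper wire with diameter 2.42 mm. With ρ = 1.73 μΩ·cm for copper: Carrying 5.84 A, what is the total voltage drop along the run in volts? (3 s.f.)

1.39 V

ρ = 1.73 μΩ·cm = 1.73×10^-8 Ω·m
Section 1: A_strand = π(4.7800e-04)² = 7.178e-07 m²; R₁ = ρL/(N·A_s) = (1.73×10^-8)(33.5)/(16×7.178e-07) = 0.05046 Ω
Section 2: A = π(d/2)² = π(1.2100e-03 m)² = 4.600e-06 m²
R₂ = (1.73×10^-8)(49.9)/(4.600e-06) = 0.1877 Ω
R = R₁ + R₂ = 0.2381 Ω
V = IR = 5.84 × 0.2381 = 1.39 V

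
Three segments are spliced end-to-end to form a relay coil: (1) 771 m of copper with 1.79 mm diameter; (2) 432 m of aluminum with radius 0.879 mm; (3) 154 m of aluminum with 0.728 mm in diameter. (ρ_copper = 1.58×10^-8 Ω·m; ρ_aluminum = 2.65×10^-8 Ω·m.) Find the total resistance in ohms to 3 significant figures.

Seg 1: A = π(d/2)² = π(8.9500e-04 m)² = 2.516e-06 m²
R_1 = (1.58×10^-8)(771)/(2.516e-06) = 4.841 Ω
Seg 2: A = πr² = π(8.7900e-04 m)² = 2.427e-06 m²
R_2 = (2.65×10^-8)(432)/(2.427e-06) = 4.716 Ω
Seg 3: A = π(d/2)² = π(3.6400e-04 m)² = 4.162e-07 m²
R_3 = (2.65×10^-8)(154)/(4.162e-07) = 9.804 Ω
R_total = R_1 + R_2 + R_3 = 19.4 Ω

19.4 Ω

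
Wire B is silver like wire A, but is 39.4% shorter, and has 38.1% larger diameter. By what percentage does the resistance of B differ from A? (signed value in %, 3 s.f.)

-68.2%

R ∝ L/d², so R_B/R_A = (1 − 39.4/100) × (1 + 38.1/100)⁻²
= 0.606 × 0.5243 = 0.3177
(R_B − R_A)/R_A = 0.3177 − 1 = -68.2%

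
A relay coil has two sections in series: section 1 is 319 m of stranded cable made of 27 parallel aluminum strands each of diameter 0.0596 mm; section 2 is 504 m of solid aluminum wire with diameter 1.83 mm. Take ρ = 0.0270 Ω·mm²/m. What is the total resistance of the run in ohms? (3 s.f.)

ρ = 0.0270 Ω·mm²/m = 2.70×10^-8 Ω·m
Section 1: A_strand = π(2.9800e-05)² = 2.790e-09 m²; R₁ = ρL/(N·A_s) = (2.70×10^-8)(319)/(27×2.790e-09) = 114.3 Ω
Section 2: A = π(d/2)² = π(9.1500e-04 m)² = 2.630e-06 m²
R₂ = (2.70×10^-8)(504)/(2.630e-06) = 5.174 Ω
R = R₁ + R₂ = 120 Ω

120 Ω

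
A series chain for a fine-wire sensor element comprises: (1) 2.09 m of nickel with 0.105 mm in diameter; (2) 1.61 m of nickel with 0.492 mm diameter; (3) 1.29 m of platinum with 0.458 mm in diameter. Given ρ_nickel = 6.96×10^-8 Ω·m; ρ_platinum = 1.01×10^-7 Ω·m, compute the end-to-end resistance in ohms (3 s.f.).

18.2 Ω

Seg 1: A = π(d/2)² = π(5.2500e-05 m)² = 8.659e-09 m²
R_1 = (6.96×10^-8)(2.09)/(8.659e-09) = 16.8 Ω
Seg 2: A = π(d/2)² = π(2.4600e-04 m)² = 1.901e-07 m²
R_2 = (6.96×10^-8)(1.61)/(1.901e-07) = 0.5894 Ω
Seg 3: A = π(d/2)² = π(2.2900e-04 m)² = 1.647e-07 m²
R_3 = (1.01×10^-7)(1.29)/(1.647e-07) = 0.7908 Ω
R_total = R_1 + R_2 + R_3 = 18.2 Ω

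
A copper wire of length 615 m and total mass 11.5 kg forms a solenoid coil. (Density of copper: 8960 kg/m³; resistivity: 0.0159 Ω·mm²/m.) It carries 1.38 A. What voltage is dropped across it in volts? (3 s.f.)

6.47 V

ρ = 0.0159 Ω·mm²/m = 1.59×10^-8 Ω·m
A = m/(density·L) = 11.5/(8960×615) = 2.0870e-06 m²
R = ρL/A = (1.59×10^-8)(615)/(2.0870e-06) = 4.686 Ω
V = IR = 1.38 × 4.686 = 6.47 V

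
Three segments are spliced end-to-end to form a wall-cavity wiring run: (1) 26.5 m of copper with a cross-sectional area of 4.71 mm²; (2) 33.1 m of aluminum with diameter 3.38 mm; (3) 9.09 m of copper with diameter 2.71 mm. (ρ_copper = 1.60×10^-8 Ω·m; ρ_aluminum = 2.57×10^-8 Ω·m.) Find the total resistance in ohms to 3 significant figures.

0.210 Ω

Seg 1: A = 4.71 mm² = 4.710e-06 m²
R_1 = (1.60×10^-8)(26.5)/(4.710e-06) = 0.09002 Ω
Seg 2: A = π(d/2)² = π(1.6900e-03 m)² = 8.973e-06 m²
R_2 = (2.57×10^-8)(33.1)/(8.973e-06) = 0.09481 Ω
Seg 3: A = π(d/2)² = π(1.3550e-03 m)² = 5.768e-06 m²
R_3 = (1.60×10^-8)(9.09)/(5.768e-06) = 0.02521 Ω
R_total = R_1 + R_2 + R_3 = 0.210 Ω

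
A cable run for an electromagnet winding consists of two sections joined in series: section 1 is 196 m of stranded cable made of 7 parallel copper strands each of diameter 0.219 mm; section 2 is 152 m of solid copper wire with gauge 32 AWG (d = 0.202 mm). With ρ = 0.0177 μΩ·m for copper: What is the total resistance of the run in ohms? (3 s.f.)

97.1 Ω

ρ = 0.0177 μΩ·m = 1.77×10^-8 Ω·m
Section 1: A_strand = π(1.0950e-04)² = 3.767e-08 m²; R₁ = ρL/(N·A_s) = (1.77×10^-8)(196)/(7×3.767e-08) = 13.16 Ω
Section 2: A = π(0.202/2 mm)² = π(1.0100e-04 m)² = 3.205e-08 m²
R₂ = (1.77×10^-8)(152)/(3.205e-08) = 83.95 Ω
R = R₁ + R₂ = 97.1 Ω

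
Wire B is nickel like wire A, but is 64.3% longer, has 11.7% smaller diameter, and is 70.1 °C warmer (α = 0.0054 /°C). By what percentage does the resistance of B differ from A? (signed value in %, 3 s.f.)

190%

R ∝ ρL/d² with ρ ∝ (1+αΔT), so R_B/R_A = (1 + 64.3/100) × (1 − 11.7/100)⁻² × (1 + 0.0054×70.1)
= 1.643 × 1.283 × 1.379 = 2.905
(R_B − R_A)/R_A = 2.905 − 1 = 190%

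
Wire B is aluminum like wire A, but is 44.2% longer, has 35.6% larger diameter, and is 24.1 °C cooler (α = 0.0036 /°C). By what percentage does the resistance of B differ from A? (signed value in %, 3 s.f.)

R ∝ ρL/d² with ρ ∝ (1+αΔT), so R_B/R_A = (1 + 44.2/100) × (1 + 35.6/100)⁻² × (1 − 0.0036×24.1)
= 1.442 × 0.5438 × 0.9132 = 0.7162
(R_B − R_A)/R_A = 0.7162 − 1 = -28.4%

-28.4%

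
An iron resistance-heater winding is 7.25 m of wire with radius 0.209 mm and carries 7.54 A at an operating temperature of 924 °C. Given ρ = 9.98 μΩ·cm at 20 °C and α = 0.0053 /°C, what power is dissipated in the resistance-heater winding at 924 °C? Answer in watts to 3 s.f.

1740 W

ρ = 9.98 μΩ·cm = 9.98×10^-8 Ω·m
A = πr² = π(2.0900e-04 m)² = 1.372e-07 m²
R₍20₎ = ρL/A = (9.98×10^-8)(7.25)/(1.372e-07) = 5.273 Ω
R₍924₎ = R₍20₎(1 + αΔT) = 5.273 × (1 + 0.0053×904) = 30.53 Ω
P = I²R = (7.54)² × 30.53 = 1740 W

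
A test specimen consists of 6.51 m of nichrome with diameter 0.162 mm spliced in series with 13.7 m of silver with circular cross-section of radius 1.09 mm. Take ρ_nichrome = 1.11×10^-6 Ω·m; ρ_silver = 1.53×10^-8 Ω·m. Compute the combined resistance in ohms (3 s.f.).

351 Ω

Segment 1: A = π(d/2)² = π(8.1000e-05 m)² = 2.061e-08 m²
R₁ = ρL/A = (1.11×10^-6)(6.51)/(2.061e-08) = 350.6 Ω
Segment 2: A = πr² = π(1.0900e-03 m)² = 3.733e-06 m²
R₂ = (1.53×10^-8)(13.7)/(3.733e-06) = 0.05616 Ω
R = R₁ + R₂ = 351 Ω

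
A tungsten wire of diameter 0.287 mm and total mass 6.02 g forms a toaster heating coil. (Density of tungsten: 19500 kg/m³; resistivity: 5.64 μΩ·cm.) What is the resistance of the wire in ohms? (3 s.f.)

4.16 Ω

ρ = 5.64 μΩ·cm = 5.64×10^-8 Ω·m
A = π(d/2)² = π(1.4350e-04 m)² = 6.4692e-08 m²
L = m/(density·A) = 0.00602/(19500×6.4692e-08) = 4.772 m
R = ρL/A = (5.64×10^-8)(4.772)/(6.4692e-08) = 4.16 Ω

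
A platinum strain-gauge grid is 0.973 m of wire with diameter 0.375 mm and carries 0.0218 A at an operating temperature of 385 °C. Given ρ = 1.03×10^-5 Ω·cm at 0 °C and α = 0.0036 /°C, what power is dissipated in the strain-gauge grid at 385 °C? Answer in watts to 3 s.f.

0.00103 W

ρ = 1.03×10^-5 Ω·cm = 1.03×10^-7 Ω·m
A = π(d/2)² = π(1.8750e-04 m)² = 1.104e-07 m²
R₍0₎ = ρL/A = (1.03×10^-7)(0.973)/(1.104e-07) = 0.9074 Ω
R₍385₎ = R₍0₎(1 + αΔT) = 0.9074 × (1 + 0.0036×385) = 2.165 Ω
P = I²R = (0.0218)² × 2.165 = 0.00103 W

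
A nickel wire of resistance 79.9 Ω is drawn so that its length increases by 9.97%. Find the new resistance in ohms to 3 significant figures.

96.6 Ω

k = 1 + 9.97/100 = 1.1; volume constant ⇒ A' = A/k, so R' = k²R.
R' = 1.209 × 79.9 = 96.6 Ω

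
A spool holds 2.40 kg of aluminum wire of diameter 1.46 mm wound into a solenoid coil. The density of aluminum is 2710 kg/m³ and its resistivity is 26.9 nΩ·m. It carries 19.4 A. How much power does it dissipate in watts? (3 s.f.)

3200 W

ρ = 26.9 nΩ·m = 2.69×10^-8 Ω·m
A = π(d/2)² = π(7.3000e-04 m)² = 1.6742e-06 m²
L = m/(density·A) = 2.4/(2710×1.6742e-06) = 529 m
R = ρL/A = (2.69×10^-8)(529)/(1.6742e-06) = 8.5 Ω
P = I²R = (19.4)² × 8.5 = 3200 W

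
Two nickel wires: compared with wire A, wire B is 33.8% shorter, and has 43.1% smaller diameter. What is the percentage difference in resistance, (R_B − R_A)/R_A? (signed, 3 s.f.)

R ∝ L/d², so R_B/R_A = (1 − 33.8/100) × (1 − 43.1/100)⁻²
= 0.662 × 3.089 = 2.045
(R_B − R_A)/R_A = 2.045 − 1 = 104%

104%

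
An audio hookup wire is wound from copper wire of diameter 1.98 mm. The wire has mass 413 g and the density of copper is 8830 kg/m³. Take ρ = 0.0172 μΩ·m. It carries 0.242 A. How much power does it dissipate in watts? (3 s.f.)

ρ = 0.0172 μΩ·m = 1.72×10^-8 Ω·m
A = π(d/2)² = π(9.9000e-04 m)² = 3.0791e-06 m²
L = m/(density·A) = 0.413/(8830×3.0791e-06) = 15.19 m
R = ρL/A = (1.72×10^-8)(15.19)/(3.0791e-06) = 0.08485 Ω
P = I²R = (0.242)² × 0.08485 = 0.00497 W

0.00497 W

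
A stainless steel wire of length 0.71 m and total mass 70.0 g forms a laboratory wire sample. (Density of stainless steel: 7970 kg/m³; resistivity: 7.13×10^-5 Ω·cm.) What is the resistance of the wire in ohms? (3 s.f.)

0.0409 Ω

ρ = 7.13×10^-5 Ω·cm = 7.13×10^-7 Ω·m
A = m/(density·L) = 0.07/(7970×0.71) = 1.2370e-05 m²
R = ρL/A = (7.13×10^-7)(0.71)/(1.2370e-05) = 0.0409 Ω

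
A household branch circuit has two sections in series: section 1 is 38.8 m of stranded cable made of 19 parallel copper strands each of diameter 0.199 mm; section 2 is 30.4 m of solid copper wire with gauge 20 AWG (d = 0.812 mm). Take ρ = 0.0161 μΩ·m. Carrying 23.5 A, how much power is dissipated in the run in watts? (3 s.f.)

1110 W

ρ = 0.0161 μΩ·m = 1.61×10^-8 Ω·m
Section 1: A_strand = π(9.9500e-05)² = 3.110e-08 m²; R₁ = ρL/(N·A_s) = (1.61×10^-8)(38.8)/(19×3.110e-08) = 1.057 Ω
Section 2: A = π(0.812/2 mm)² = π(4.0600e-04 m)² = 5.178e-07 m²
R₂ = (1.61×10^-8)(30.4)/(5.178e-07) = 0.9451 Ω
R = R₁ + R₂ = 2.002 Ω
P = I²R = (23.5)² × 2.002 = 1110 W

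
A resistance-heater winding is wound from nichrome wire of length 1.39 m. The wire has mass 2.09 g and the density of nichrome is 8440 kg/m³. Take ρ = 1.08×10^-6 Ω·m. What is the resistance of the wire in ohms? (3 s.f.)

8.43 Ω

A = m/(density·L) = 0.00209/(8440×1.39) = 1.7815e-07 m²
R = ρL/A = (1.08×10^-6)(1.39)/(1.7815e-07) = 8.43 Ω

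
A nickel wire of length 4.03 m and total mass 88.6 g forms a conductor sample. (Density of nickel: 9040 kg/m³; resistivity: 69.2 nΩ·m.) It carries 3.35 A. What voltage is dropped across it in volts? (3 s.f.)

ρ = 69.2 nΩ·m = 6.92×10^-8 Ω·m
A = m/(density·L) = 0.0886/(9040×4.03) = 2.4320e-06 m²
R = ρL/A = (6.92×10^-8)(4.03)/(2.4320e-06) = 0.1147 Ω
V = IR = 3.35 × 0.1147 = 0.384 V

0.384 V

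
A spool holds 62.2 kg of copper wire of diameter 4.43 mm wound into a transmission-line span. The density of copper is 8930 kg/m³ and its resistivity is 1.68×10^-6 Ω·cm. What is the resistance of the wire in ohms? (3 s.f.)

0.493 Ω

ρ = 1.68×10^-6 Ω·cm = 1.68×10^-8 Ω·m
A = π(d/2)² = π(2.2150e-03 m)² = 1.5413e-05 m²
L = m/(density·A) = 62.2/(8930×1.5413e-05) = 451.9 m
R = ρL/A = (1.68×10^-8)(451.9)/(1.5413e-05) = 0.493 Ω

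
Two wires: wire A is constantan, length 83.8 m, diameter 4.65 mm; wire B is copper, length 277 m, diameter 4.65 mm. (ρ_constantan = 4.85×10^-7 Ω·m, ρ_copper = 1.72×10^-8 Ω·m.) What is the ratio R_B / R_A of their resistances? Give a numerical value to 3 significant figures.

R ∝ ρL/d², so R_B/R_A = (ρ_B/ρ_A) × (L_B/L_A)
= (1.72×10^-8/4.85×10^-7) × (277/83.8) = 0.117

0.117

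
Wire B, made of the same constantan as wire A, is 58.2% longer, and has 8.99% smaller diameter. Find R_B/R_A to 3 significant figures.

R ∝ L/d², so R_B/R_A = (1 + 58.2/100) × (1 − 8.99/100)⁻²
= 1.582 × 1.207 = 1.91

1.91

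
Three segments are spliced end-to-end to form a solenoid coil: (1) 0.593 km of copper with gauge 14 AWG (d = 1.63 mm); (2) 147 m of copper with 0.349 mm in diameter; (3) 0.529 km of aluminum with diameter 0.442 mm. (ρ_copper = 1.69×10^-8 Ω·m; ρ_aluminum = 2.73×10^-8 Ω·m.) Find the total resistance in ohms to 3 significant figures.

125 Ω

Seg 1: A = π(1.63/2 mm)² = π(8.1500e-04 m)² = 2.087e-06 m²
R_1 = (1.69×10^-8)(593)/(2.087e-06) = 4.803 Ω
Seg 2: A = π(d/2)² = π(1.7450e-04 m)² = 9.566e-08 m²
R_2 = (1.69×10^-8)(147)/(9.566e-08) = 25.97 Ω
Seg 3: A = π(d/2)² = π(2.2100e-04 m)² = 1.534e-07 m²
R_3 = (2.73×10^-8)(529)/(1.534e-07) = 94.12 Ω
R_total = R_1 + R_2 + R_3 = 125 Ω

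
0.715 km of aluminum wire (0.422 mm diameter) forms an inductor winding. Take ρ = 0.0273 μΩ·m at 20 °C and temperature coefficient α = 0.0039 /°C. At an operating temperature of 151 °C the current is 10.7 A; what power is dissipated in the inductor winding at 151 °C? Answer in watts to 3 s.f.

ρ = 0.0273 μΩ·m = 2.73×10^-8 Ω·m
A = π(d/2)² = π(2.1100e-04 m)² = 1.399e-07 m²
R₍20₎ = ρL/A = (2.73×10^-8)(715)/(1.399e-07) = 139.6 Ω
R₍151₎ = R₍20₎(1 + αΔT) = 139.6 × (1 + 0.0039×131) = 210.9 Ω
P = I²R = (10.7)² × 210.9 = 24100 W

24100 W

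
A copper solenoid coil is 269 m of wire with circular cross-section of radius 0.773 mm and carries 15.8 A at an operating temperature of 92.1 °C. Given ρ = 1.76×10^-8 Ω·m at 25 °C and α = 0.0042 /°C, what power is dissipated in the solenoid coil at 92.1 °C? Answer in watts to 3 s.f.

807 W

A = πr² = π(7.7300e-04 m)² = 1.877e-06 m²
R₍25₎ = ρL/A = (1.76×10^-8)(269)/(1.877e-06) = 2.522 Ω
R₍92.1₎ = R₍25₎(1 + αΔT) = 2.522 × (1 + 0.0042×67.1) = 3.233 Ω
P = I²R = (15.8)² × 3.233 = 807 W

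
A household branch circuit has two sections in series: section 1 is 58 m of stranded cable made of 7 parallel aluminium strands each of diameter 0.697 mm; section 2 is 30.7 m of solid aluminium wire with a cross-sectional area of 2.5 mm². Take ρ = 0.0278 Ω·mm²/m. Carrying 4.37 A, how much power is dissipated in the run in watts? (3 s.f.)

ρ = 0.0278 Ω·mm²/m = 2.78×10^-8 Ω·m
Section 1: A_strand = π(3.4850e-04)² = 3.816e-07 m²; R₁ = ρL/(N·A_s) = (2.78×10^-8)(58)/(7×3.816e-07) = 0.6037 Ω
Section 2: A = 2.5 mm² = 2.500e-06 m²
R₂ = (2.78×10^-8)(30.7)/(2.500e-06) = 0.3414 Ω
R = R₁ + R₂ = 0.9451 Ω
P = I²R = (4.37)² × 0.9451 = 18.0 W

18.0 W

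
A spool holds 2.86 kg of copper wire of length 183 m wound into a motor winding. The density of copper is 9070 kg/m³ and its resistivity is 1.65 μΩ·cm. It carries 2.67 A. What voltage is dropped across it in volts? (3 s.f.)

ρ = 1.65 μΩ·cm = 1.65×10^-8 Ω·m
A = m/(density·L) = 2.86/(9070×183) = 1.7231e-06 m²
R = ρL/A = (1.65×10^-8)(183)/(1.7231e-06) = 1.752 Ω
V = IR = 2.67 × 1.752 = 4.68 V

4.68 V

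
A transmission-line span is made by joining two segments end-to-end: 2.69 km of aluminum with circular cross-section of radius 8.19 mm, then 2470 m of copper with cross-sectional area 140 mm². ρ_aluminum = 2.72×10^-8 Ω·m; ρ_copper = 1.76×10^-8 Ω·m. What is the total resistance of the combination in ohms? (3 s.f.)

Segment 1: A = πr² = π(8.1900e-03 m)² = 2.107e-04 m²
R₁ = ρL/A = (2.72×10^-8)(2690)/(2.107e-04) = 0.3472 Ω
Segment 2: A = 140 mm² = 1.400e-04 m²
R₂ = (1.76×10^-8)(2470)/(1.400e-04) = 0.3105 Ω
R = R₁ + R₂ = 0.658 Ω

0.658 Ω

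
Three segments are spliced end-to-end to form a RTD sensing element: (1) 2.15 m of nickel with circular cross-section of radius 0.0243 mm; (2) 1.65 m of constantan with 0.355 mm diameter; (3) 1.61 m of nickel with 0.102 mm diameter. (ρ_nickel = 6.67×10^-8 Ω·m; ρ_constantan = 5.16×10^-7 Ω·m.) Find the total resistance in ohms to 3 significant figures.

99.0 Ω

Seg 1: A = πr² = π(2.4300e-05 m)² = 1.855e-09 m²
R_1 = (6.67×10^-8)(2.15)/(1.855e-09) = 77.3 Ω
Seg 2: A = π(d/2)² = π(1.7750e-04 m)² = 9.898e-08 m²
R_2 = (5.16×10^-7)(1.65)/(9.898e-08) = 8.602 Ω
Seg 3: A = π(d/2)² = π(5.1000e-05 m)² = 8.171e-09 m²
R_3 = (6.67×10^-8)(1.61)/(8.171e-09) = 13.14 Ω
R_total = R_1 + R_2 + R_3 = 99.0 Ω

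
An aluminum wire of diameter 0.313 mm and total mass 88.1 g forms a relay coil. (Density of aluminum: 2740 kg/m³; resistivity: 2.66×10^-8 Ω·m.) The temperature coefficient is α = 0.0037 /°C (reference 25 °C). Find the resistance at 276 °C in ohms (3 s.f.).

279 Ω

A = π(d/2)² = π(1.5650e-04 m)² = 7.6945e-08 m²
L = m/(density·A) = 0.0881/(2740×7.6945e-08) = 417.9 m
R = ρL/A = (2.66×10^-8)(417.9)/(7.6945e-08) = 144.5 Ω
R(276 °C) = 144.5 × (1 + 0.0037×251) = 279 Ω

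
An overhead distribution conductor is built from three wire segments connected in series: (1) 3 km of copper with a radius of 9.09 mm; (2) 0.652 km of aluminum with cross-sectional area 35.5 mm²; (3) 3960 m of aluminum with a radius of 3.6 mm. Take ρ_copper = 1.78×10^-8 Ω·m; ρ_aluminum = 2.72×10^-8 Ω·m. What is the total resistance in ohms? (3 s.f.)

3.35 Ω

Seg 1: A = πr² = π(9.0900e-03 m)² = 2.596e-04 m²
R_1 = (1.78×10^-8)(3000)/(2.596e-04) = 0.2057 Ω
Seg 2: A = 35.5 mm² = 3.550e-05 m²
R_2 = (2.72×10^-8)(652)/(3.550e-05) = 0.4996 Ω
Seg 3: A = πr² = π(3.6000e-03 m)² = 4.072e-05 m²
R_3 = (2.72×10^-8)(3960)/(4.072e-05) = 2.646 Ω
R_total = R_1 + R_2 + R_3 = 3.35 Ω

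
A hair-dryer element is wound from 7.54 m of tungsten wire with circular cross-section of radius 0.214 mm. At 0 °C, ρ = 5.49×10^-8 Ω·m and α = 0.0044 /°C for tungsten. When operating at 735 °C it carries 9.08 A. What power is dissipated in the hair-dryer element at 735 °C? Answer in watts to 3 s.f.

1000 W

A = πr² = π(2.1400e-04 m)² = 1.439e-07 m²
R₍0₎ = ρL/A = (5.49×10^-8)(7.54)/(1.439e-07) = 2.877 Ω
R₍735₎ = R₍0₎(1 + αΔT) = 2.877 × (1 + 0.0044×735) = 12.18 Ω
P = I²R = (9.08)² × 12.18 = 1000 W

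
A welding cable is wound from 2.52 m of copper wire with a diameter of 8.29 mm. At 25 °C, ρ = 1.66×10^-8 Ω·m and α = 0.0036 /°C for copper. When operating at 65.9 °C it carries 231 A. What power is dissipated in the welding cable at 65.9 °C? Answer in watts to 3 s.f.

A = π(d/2)² = π(4.1450e-03 m)² = 5.398e-05 m²
R₍25₎ = ρL/A = (1.66×10^-8)(2.52)/(5.398e-05) = 7.750×10^-4 Ω
R₍65.9₎ = R₍25₎(1 + αΔT) = 7.750×10^-4 × (1 + 0.0036×40.9) = 8.891×10^-4 Ω
P = I²R = (231)² × 8.891×10^-4 = 47.4 W

47.4 W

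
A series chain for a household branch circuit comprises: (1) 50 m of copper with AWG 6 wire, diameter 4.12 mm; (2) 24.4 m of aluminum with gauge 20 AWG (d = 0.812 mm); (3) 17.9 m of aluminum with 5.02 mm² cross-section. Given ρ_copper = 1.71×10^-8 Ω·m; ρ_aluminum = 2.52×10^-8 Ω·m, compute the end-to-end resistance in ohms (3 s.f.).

1.34 Ω

Seg 1: A = π(4.12/2 mm)² = π(2.0600e-03 m)² = 1.333e-05 m²
R_1 = (1.71×10^-8)(50)/(1.333e-05) = 0.06413 Ω
Seg 2: A = π(0.812/2 mm)² = π(4.0600e-04 m)² = 5.178e-07 m²
R_2 = (2.52×10^-8)(24.4)/(5.178e-07) = 1.187 Ω
Seg 3: A = 5.02 mm² = 5.020e-06 m²
R_3 = (2.52×10^-8)(17.9)/(5.020e-06) = 0.08986 Ω
R_total = R_1 + R_2 + R_3 = 1.34 Ω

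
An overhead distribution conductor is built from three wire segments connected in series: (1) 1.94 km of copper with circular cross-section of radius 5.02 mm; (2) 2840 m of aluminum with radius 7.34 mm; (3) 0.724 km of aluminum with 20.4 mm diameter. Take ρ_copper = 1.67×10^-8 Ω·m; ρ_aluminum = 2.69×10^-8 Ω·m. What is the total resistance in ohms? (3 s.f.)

Seg 1: A = πr² = π(5.0200e-03 m)² = 7.917e-05 m²
R_1 = (1.67×10^-8)(1940)/(7.917e-05) = 0.4092 Ω
Seg 2: A = πr² = π(7.3400e-03 m)² = 1.693e-04 m²
R_2 = (2.69×10^-8)(2840)/(1.693e-04) = 0.4514 Ω
Seg 3: A = π(d/2)² = π(1.0200e-02 m)² = 3.269e-04 m²
R_3 = (2.69×10^-8)(724)/(3.269e-04) = 0.05959 Ω
R_total = R_1 + R_2 + R_3 = 0.920 Ω

0.920 Ω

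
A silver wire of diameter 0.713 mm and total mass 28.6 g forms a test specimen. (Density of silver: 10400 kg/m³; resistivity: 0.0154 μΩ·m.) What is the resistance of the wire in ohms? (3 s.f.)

0.266 Ω

ρ = 0.0154 μΩ·m = 1.54×10^-8 Ω·m
A = π(d/2)² = π(3.5650e-04 m)² = 3.9927e-07 m²
L = m/(density·A) = 0.0286/(10400×3.9927e-07) = 6.888 m
R = ρL/A = (1.54×10^-8)(6.888)/(3.9927e-07) = 0.266 Ω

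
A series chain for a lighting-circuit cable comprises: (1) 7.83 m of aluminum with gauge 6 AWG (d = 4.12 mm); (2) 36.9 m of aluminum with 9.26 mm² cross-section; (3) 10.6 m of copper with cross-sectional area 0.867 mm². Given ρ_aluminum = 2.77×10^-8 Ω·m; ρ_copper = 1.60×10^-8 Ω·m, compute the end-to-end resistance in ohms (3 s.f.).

0.322 Ω

Seg 1: A = π(4.12/2 mm)² = π(2.0600e-03 m)² = 1.333e-05 m²
R_1 = (2.77×10^-8)(7.83)/(1.333e-05) = 0.01627 Ω
Seg 2: A = 9.26 mm² = 9.260e-06 m²
R_2 = (2.77×10^-8)(36.9)/(9.260e-06) = 0.1104 Ω
Seg 3: A = 0.867 mm² = 8.670e-07 m²
R_3 = (1.60×10^-8)(10.6)/(8.670e-07) = 0.1956 Ω
R_total = R_1 + R_2 + R_3 = 0.322 Ω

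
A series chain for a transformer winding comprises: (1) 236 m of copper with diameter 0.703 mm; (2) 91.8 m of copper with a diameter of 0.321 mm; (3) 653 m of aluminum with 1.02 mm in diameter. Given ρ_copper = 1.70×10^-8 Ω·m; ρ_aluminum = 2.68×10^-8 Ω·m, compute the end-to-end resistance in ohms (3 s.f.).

Seg 1: A = π(d/2)² = π(3.5150e-04 m)² = 3.882e-07 m²
R_1 = (1.70×10^-8)(236)/(3.882e-07) = 10.34 Ω
Seg 2: A = π(d/2)² = π(1.6050e-04 m)² = 8.093e-08 m²
R_2 = (1.70×10^-8)(91.8)/(8.093e-08) = 19.28 Ω
Seg 3: A = π(d/2)² = π(5.1000e-04 m)² = 8.171e-07 m²
R_3 = (2.68×10^-8)(653)/(8.171e-07) = 21.42 Ω
R_total = R_1 + R_2 + R_3 = 51.0 Ω

51.0 Ω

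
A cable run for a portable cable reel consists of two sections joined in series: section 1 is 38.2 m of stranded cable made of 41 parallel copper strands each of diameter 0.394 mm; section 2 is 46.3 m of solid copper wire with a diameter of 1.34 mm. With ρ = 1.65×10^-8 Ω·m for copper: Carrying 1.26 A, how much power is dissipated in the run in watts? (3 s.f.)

Section 1: A_strand = π(1.9700e-04)² = 1.219e-07 m²; R₁ = ρL/(N·A_s) = (1.65×10^-8)(38.2)/(41×1.219e-07) = 0.1261 Ω
Section 2: A = π(d/2)² = π(6.7000e-04 m)² = 1.410e-06 m²
R₂ = (1.65×10^-8)(46.3)/(1.410e-06) = 0.5417 Ω
R = R₁ + R₂ = 0.6678 Ω
P = I²R = (1.26)² × 0.6678 = 1.06 W

1.06 W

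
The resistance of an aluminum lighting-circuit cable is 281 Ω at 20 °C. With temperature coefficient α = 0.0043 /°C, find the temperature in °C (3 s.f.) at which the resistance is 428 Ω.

142 °C

R = R₀(1 + α(T − T₀)) ⇒ T = T₀ + (R/R₀ − 1)/α
T = 20 + (428/281 − 1)/0.0043 = 20 + (0.5231)/0.0043 = 142 °C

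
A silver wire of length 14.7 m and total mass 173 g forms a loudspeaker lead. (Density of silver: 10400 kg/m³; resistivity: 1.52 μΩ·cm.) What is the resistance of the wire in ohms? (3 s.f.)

0.197 Ω

ρ = 1.52 μΩ·cm = 1.52×10^-8 Ω·m
A = m/(density·L) = 0.173/(10400×14.7) = 1.1316e-06 m²
R = ρL/A = (1.52×10^-8)(14.7)/(1.1316e-06) = 0.197 Ω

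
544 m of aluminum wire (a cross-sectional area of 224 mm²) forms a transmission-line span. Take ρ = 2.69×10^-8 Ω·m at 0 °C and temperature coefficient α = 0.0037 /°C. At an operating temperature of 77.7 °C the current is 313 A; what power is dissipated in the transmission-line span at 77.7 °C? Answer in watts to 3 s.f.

A = 224 mm² = 2.240e-04 m²
R₍0₎ = ρL/A = (2.69×10^-8)(544)/(2.240e-04) = 0.06533 Ω
R₍77.7₎ = R₍0₎(1 + αΔT) = 0.06533 × (1 + 0.0037×77.7) = 0.08411 Ω
P = I²R = (313)² × 0.08411 = 8240 W

8240 W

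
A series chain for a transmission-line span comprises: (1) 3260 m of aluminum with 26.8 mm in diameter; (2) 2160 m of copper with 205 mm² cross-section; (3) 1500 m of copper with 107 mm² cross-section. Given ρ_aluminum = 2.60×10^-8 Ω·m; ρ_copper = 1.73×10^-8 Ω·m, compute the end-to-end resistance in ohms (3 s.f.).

0.575 Ω

Seg 1: A = π(d/2)² = π(1.3400e-02 m)² = 5.641e-04 m²
R_1 = (2.60×10^-8)(3260)/(5.641e-04) = 0.1503 Ω
Seg 2: A = 205 mm² = 2.050e-04 m²
R_2 = (1.73×10^-8)(2160)/(2.050e-04) = 0.1823 Ω
Seg 3: A = 107 mm² = 1.070e-04 m²
R_3 = (1.73×10^-8)(1500)/(1.070e-04) = 0.2425 Ω
R_total = R_1 + R_2 + R_3 = 0.575 Ω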